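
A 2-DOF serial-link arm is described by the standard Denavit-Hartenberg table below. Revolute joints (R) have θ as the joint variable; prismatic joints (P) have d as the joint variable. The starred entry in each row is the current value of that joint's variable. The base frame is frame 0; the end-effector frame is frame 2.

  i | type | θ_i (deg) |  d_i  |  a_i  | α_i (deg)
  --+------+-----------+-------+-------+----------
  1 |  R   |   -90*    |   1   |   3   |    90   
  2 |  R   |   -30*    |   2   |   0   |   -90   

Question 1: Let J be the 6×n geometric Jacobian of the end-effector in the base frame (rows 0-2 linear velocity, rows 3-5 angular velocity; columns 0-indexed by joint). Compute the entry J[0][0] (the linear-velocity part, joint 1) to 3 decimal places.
axis z_0 = ẑ; lever o_n−o_0 = (-2.0000,-3.0000,1.0000)
cross product → J_v[:, 0] = (3.0000,-2.0000,0.0000)
J_ω[:, 0] = z_0
entry J[0][0] = 3.0000

3.000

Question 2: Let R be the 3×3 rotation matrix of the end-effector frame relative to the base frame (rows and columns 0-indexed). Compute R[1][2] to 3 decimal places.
End-effector z-axis (col 2 of R) = (0.0000,-0.5000,0.8660)
R[1][2] = -0.5000

-0.500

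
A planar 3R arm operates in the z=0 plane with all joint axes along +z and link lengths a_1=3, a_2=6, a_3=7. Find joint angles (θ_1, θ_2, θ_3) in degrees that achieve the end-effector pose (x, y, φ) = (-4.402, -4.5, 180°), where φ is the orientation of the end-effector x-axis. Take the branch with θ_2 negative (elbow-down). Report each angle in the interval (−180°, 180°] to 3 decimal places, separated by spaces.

wrist centre = target − a_3·(cos φ, sin φ) = (2.5980, -4.5000)
cos θ_2 = (26.9996−3²−6²)/(2·3·6) = -0.5000; θ_2 = -120.0007° (elbow-down)
β = atan2(-4.5000,2.5980) = -60.0007°; ψ = atan2(-5.1961,-0.0001) = -90.0007°
θ_1 = β − ψ = 30.0000°
θ_3 = φ − θ_1 − θ_2 = -89.9993° (wrapped to (-180°,180°])

30.000 -120.001 -89.999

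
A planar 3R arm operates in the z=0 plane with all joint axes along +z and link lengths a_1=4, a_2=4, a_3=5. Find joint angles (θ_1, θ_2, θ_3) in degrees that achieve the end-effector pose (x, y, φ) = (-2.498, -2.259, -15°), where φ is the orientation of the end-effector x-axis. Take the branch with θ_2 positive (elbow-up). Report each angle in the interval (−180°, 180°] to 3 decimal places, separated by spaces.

wrist centre = target − a_3·(cos φ, sin φ) = (-7.3276, -0.9649)
cos θ_2 = (54.6252−4²−4²)/(2·4·4) = 0.7070; θ_2 = 45.0056° (elbow-up)
β = atan2(-0.9649,-7.3276) = -172.4984°; ψ = atan2(2.8287,6.8281) = 22.5028°
θ_1 = β − ψ = -195.0013°
θ_3 = φ − θ_1 − θ_2 = 134.9956° (wrapped to (-180°,180°])

164.999 45.006 134.996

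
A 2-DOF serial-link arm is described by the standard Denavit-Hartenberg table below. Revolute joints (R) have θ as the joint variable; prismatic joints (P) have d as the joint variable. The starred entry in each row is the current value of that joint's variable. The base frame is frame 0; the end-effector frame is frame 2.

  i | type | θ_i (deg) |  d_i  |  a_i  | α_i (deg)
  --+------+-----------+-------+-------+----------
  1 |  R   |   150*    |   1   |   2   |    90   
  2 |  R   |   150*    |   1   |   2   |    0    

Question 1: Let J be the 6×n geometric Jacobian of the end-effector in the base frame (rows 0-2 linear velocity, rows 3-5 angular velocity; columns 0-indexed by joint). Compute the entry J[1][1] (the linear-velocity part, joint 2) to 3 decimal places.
axis z_1 = (0.5000,0.8660,0.0000); lever o_n−o_1 = (2.0000,0.0000,1.0000)
cross product → J_v[:, 1] = (0.8660,-0.5000,-1.7321)
J_ω[:, 1] = z_1
entry J[1][1] = -0.5000

-0.500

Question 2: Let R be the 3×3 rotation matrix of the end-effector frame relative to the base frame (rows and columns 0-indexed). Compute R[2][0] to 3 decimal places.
End-effector x-axis (col 0 of R) = (0.7500,-0.4330,0.5000)
R[2][0] = 0.5000

0.500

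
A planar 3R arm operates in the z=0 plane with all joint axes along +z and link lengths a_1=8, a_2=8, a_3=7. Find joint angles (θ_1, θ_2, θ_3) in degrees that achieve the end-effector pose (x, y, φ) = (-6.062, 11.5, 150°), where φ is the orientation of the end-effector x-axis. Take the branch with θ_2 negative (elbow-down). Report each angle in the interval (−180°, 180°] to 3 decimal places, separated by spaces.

149.999 -120.000 120.001

wrist centre = target − a_3·(cos φ, sin φ) = (0.0002, 8.0000)
cos θ_2 = (64.0000−8²−8²)/(2·8·8) = -0.5000; θ_2 = -120.0000° (elbow-down)
β = atan2(8.0000,0.0002) = 89.9987°; ψ = atan2(-6.9282,4.0000) = -60.0000°
θ_1 = β − ψ = 149.9987°
θ_3 = φ − θ_1 − θ_2 = 120.0013° (wrapped to (-180°,180°])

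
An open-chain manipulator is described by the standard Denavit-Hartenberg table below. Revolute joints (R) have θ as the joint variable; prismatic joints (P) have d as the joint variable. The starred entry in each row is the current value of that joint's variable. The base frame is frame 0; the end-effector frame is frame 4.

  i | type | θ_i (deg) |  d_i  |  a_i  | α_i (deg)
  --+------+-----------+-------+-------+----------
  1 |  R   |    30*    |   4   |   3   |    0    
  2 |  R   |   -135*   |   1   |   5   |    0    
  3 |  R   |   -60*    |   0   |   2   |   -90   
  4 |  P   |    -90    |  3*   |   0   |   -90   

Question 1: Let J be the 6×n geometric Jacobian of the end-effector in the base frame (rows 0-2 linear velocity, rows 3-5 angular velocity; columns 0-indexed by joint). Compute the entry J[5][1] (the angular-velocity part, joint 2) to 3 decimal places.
1.000

axis z_1 = (0.0000,0.0000,1.0000); lever o_n−o_1 = (-2.4495,-8.2450,1.0000)
cross product → J_v[:, 1] = (8.2450,-2.4495,0.0000)
J_ω[:, 1] = z_1
entry J[5][1] = 1.0000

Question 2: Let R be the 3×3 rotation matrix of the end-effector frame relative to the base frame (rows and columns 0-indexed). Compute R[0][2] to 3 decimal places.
-0.966

End-effector z-axis (col 2 of R) = (-0.9659,-0.2588,-0.0000)
R[0][2] = -0.9659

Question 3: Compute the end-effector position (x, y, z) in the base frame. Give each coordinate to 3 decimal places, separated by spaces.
after link 1: o_1 = (2.5981, 1.5000, 4.0000)
after link 2: o_2 = (1.3040, -3.3296, 5.0000)
after link 3: o_3 = (-0.6279, -3.8473, 5.0000)
after link 4: o_4 = (0.1486, -6.7450, 5.0000)

0.149 -6.745 5.000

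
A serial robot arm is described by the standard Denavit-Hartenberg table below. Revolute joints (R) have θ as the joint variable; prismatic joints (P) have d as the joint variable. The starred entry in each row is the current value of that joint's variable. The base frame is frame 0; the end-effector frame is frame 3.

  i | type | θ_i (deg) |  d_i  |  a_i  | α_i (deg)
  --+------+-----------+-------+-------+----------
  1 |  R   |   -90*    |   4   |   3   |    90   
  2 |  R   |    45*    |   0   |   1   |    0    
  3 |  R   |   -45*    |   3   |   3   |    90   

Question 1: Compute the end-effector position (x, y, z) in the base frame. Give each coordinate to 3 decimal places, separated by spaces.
-3.000 -6.707 4.707

after link 1: o_1 = (0.0000, -3.0000, 4.0000)
after link 2: o_2 = (0.0000, -3.7071, 4.7071)
after link 3: o_3 = (-3.0000, -6.7071, 4.7071)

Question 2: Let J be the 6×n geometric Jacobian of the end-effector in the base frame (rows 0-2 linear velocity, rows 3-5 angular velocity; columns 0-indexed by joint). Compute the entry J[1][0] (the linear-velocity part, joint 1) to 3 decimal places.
axis z_0 = ẑ; lever o_n−o_0 = (-3.0000,-6.7071,4.7071)
cross product → J_v[:, 0] = (6.7071,-3.0000,0.0000)
J_ω[:, 0] = z_0
entry J[1][0] = -3.0000

-3.000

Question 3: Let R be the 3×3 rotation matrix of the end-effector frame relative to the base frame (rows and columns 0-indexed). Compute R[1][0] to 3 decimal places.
-1.000

End-effector x-axis (col 0 of R) = (0.0000,-1.0000,0.0000)
R[1][0] = -1.0000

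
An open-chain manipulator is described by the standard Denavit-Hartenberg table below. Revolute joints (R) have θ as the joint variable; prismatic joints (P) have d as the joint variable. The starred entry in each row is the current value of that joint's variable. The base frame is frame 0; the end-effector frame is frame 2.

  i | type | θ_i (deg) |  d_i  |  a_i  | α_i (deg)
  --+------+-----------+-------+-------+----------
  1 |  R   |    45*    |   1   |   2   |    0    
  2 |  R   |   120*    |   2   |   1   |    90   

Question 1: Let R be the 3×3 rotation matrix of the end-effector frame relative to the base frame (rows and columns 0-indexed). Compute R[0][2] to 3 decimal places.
End-effector z-axis (col 2 of R) = (0.2588,0.9659,0.0000)
R[0][2] = 0.2588

0.259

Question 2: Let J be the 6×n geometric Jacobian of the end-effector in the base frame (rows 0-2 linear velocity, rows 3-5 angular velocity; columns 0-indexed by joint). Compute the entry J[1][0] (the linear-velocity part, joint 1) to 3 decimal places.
axis z_0 = ẑ; lever o_n−o_0 = (0.4483,1.6730,3.0000)
cross product → J_v[:, 0] = (-1.6730,0.4483,0.0000)
J_ω[:, 0] = z_0
entry J[1][0] = 0.4483

0.448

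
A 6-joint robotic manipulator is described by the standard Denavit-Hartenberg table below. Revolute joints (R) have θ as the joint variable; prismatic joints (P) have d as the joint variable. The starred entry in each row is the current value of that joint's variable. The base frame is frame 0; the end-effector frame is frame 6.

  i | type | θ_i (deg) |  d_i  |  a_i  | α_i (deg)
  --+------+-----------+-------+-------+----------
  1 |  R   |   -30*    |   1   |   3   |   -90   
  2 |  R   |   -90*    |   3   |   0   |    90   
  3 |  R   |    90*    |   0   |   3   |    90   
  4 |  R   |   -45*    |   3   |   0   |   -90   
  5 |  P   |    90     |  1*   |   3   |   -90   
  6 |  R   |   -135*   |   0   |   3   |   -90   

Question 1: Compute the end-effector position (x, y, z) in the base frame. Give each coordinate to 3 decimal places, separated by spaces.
4.790 6.711 3.121

after link 1: o_1 = (2.5981, -1.5000, 1.0000)
after link 2: o_2 = (4.0981, 1.0981, 1.0000)
after link 3: o_3 = (5.5981, 3.6962, 1.0000)
after link 4: o_4 = (5.5981, 3.6962, 4.0000)
after link 5: o_5 = (5.3393, 4.6621, 1.0000)
after link 6: o_6 = (4.7902, 6.7111, 3.1213)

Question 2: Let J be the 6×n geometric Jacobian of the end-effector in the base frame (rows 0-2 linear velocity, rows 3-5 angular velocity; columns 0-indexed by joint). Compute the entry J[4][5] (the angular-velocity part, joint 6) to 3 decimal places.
axis z_5 = (-0.9659,-0.2588,-0.0000); lever o_n−o_5 = (-0.5490,2.0490,2.1213)
cross product → J_v[:, 5] = (-0.5490,2.0490,-2.1213)
J_ω[:, 5] = z_5
entry J[4][5] = -0.2588

-0.259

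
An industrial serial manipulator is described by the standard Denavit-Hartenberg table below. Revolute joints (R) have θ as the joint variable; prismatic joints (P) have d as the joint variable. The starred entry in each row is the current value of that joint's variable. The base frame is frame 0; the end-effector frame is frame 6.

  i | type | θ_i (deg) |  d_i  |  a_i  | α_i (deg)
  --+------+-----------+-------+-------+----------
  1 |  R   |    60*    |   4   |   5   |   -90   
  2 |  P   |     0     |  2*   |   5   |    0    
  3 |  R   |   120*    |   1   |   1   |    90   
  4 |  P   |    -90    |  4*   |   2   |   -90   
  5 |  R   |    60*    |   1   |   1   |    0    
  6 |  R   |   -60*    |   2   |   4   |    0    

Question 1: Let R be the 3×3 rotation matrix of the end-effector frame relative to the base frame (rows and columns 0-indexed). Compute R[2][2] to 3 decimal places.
-0.866

End-effector z-axis (col 2 of R) = (-0.2500,-0.4330,-0.8660)
R[2][2] = -0.8660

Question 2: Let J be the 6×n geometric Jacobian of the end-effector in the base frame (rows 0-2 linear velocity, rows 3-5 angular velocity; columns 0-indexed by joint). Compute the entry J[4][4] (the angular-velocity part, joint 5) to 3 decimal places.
axis z_4 = (-0.2500,-0.4330,-0.8660); lever o_n−o_4 = (2.7721,-4.1986,-2.1651)
cross product → J_v[:, 4] = (-2.6986,-2.9420,2.2500)
J_ω[:, 4] = z_4
entry J[4][4] = -0.4330

-0.433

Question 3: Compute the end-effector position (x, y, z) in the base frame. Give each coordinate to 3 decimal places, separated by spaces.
after link 1: o_1 = (2.5000, 4.3301, 4.0000)
after link 2: o_2 = (3.2679, 9.6603, 4.0000)
after link 3: o_3 = (2.1519, 9.7272, 3.1340)
after link 4: o_4 = (5.6160, 11.7272, 1.1340)
after link 5: o_5 = (5.4240, 10.3947, 0.7010)
after link 6: o_6 = (8.3881, 7.5287, -1.0311)

8.388 7.529 -1.031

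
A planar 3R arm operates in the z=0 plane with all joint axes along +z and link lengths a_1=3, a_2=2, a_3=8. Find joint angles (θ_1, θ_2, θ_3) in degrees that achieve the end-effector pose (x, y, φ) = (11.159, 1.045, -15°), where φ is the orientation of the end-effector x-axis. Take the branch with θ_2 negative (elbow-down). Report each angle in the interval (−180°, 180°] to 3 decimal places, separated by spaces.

60.008 -45.019 -29.989

wrist centre = target − a_3·(cos φ, sin φ) = (3.4316, 3.1156)
cos θ_2 = (21.4825−3²−2²)/(2·3·2) = 0.7069; θ_2 = -45.0188° (elbow-down)
β = atan2(3.1156,3.4316) = 42.2364°; ψ = atan2(-1.4147,4.4137) = -17.7715°
θ_1 = β − ψ = 60.0079°
θ_3 = φ − θ_1 − θ_2 = -29.9891° (wrapped to (-180°,180°])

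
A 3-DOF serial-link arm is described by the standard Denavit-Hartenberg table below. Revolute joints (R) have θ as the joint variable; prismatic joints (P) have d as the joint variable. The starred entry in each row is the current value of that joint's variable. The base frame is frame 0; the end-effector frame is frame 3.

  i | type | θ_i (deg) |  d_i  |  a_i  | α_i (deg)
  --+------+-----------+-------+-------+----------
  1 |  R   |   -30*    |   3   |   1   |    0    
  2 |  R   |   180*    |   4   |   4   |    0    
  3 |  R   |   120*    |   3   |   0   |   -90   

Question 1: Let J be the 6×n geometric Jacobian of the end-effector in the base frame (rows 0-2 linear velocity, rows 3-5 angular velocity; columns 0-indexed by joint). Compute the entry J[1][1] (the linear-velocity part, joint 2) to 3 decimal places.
-3.464

axis z_1 = (0.0000,0.0000,1.0000); lever o_n−o_1 = (-3.4641,2.0000,7.0000)
cross product → J_v[:, 1] = (-2.0000,-3.4641,0.0000)
J_ω[:, 1] = z_1
entry J[1][1] = -3.4641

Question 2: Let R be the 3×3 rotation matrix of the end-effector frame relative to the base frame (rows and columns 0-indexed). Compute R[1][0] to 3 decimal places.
End-effector x-axis (col 0 of R) = (-0.0000,-1.0000,0.0000)
R[1][0] = -1.0000

-1.000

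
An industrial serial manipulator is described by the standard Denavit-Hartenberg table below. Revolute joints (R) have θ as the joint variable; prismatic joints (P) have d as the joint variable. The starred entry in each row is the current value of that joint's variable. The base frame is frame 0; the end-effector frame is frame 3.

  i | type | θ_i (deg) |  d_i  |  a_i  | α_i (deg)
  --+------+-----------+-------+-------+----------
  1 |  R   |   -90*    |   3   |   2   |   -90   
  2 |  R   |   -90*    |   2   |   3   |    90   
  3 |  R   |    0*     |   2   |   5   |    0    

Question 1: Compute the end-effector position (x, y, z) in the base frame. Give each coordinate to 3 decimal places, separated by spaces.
2.000 -0.000 11.000

after link 1: o_1 = (0.0000, -2.0000, 3.0000)
after link 2: o_2 = (2.0000, -2.0000, 6.0000)
after link 3: o_3 = (2.0000, -0.0000, 11.0000)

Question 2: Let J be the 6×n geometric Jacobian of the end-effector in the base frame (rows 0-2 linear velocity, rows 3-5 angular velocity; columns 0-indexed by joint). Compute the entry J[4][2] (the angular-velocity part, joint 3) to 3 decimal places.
1.000

axis z_2 = (-0.0000,1.0000,0.0000); lever o_n−o_2 = (-0.0000,2.0000,5.0000)
cross product → J_v[:, 2] = (5.0000,0.0000,0.0000)
J_ω[:, 2] = z_2
entry J[4][2] = 1.0000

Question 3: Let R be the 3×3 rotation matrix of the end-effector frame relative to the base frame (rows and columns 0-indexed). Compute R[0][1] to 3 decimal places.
1.000

End-effector y-axis (col 1 of R) = (1.0000,0.0000,0.0000)
R[0][1] = 1.0000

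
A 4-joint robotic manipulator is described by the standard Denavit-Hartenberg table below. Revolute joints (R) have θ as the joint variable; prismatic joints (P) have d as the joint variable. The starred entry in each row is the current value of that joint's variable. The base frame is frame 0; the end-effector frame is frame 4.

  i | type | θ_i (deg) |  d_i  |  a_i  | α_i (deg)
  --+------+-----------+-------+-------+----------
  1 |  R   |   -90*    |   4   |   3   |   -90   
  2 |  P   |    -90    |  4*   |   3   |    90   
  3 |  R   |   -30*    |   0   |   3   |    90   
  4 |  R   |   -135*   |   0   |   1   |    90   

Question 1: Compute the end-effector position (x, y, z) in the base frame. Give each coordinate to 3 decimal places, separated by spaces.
after link 1: o_1 = (0.0000, -3.0000, 4.0000)
after link 2: o_2 = (4.0000, -3.0000, 7.0000)
after link 3: o_3 = (2.5000, -3.0000, 9.5981)
after link 4: o_4 = (2.8536, -3.7071, 8.9857)

2.854 -3.707 8.986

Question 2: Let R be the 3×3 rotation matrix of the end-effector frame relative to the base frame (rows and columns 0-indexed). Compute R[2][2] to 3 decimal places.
End-effector z-axis (col 2 of R) = (0.3536,0.7071,-0.6124)
R[2][2] = -0.6124

-0.612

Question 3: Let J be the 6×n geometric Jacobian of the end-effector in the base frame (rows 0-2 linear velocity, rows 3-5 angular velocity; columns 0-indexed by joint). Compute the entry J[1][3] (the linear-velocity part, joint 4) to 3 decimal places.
-0.707

axis z_3 = (-0.8660,0.0000,-0.5000); lever o_n−o_3 = (0.3536,-0.7071,-0.6124)
cross product → J_v[:, 3] = (-0.3536,-0.7071,0.6124)
J_ω[:, 3] = z_3
entry J[1][3] = -0.7071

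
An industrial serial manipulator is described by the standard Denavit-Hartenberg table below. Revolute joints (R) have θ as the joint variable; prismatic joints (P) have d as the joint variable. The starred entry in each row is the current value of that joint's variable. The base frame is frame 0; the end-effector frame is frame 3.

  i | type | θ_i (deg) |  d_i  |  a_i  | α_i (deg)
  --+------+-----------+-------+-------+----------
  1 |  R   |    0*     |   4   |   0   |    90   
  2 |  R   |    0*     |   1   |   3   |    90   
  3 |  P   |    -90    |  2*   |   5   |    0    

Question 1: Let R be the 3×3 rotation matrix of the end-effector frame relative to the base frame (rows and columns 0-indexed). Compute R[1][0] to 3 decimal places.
1.000

End-effector x-axis (col 0 of R) = (0.0000,1.0000,-0.0000)
R[1][0] = 1.0000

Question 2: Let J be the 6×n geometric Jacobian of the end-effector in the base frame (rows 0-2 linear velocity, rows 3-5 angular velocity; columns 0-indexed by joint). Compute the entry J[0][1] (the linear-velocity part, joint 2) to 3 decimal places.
axis z_1 = (0.0000,-1.0000,0.0000); lever o_n−o_1 = (3.0000,4.0000,-2.0000)
cross product → J_v[:, 1] = (2.0000,0.0000,3.0000)
J_ω[:, 1] = z_1
entry J[0][1] = 2.0000

2.000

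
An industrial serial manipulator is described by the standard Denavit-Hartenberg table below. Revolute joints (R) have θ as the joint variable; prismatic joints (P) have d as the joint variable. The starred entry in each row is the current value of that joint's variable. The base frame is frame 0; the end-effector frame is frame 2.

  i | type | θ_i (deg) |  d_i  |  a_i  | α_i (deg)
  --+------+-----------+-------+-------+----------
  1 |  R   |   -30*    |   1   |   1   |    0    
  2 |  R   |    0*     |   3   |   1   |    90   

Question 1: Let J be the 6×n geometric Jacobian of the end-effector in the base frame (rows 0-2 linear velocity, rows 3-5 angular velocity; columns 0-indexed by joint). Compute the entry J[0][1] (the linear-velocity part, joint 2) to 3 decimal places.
0.500

axis z_1 = (0.0000,0.0000,1.0000); lever o_n−o_1 = (0.8660,-0.5000,3.0000)
cross product → J_v[:, 1] = (0.5000,0.8660,-0.0000)
J_ω[:, 1] = z_1
entry J[0][1] = 0.5000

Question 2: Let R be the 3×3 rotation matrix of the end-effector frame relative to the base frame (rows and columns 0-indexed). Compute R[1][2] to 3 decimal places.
End-effector z-axis (col 2 of R) = (-0.5000,-0.8660,0.0000)
R[1][2] = -0.8660

-0.866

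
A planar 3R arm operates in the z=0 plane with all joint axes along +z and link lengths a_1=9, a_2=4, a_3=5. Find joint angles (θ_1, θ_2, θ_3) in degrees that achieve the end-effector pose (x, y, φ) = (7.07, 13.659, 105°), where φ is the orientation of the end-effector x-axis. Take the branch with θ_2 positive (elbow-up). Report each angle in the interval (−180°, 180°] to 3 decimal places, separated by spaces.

33.103 44.995 26.901

wrist centre = target − a_3·(cos φ, sin φ) = (8.3641, 8.8294)
cos θ_2 = (147.9159−9²−4²)/(2·9·4) = 0.7072; θ_2 = 44.9953° (elbow-up)
β = atan2(8.8294,8.3641) = 46.5501°; ψ = atan2(2.8282,11.8287) = 13.4468°
θ_1 = β − ψ = 33.1033°
θ_3 = φ − θ_1 − θ_2 = 26.9014° (wrapped to (-180°,180°])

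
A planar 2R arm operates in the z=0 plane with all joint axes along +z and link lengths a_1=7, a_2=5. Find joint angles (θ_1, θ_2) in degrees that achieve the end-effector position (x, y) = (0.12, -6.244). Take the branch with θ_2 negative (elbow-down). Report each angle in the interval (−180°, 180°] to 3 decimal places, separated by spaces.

cos θ_2 = (39.0019−7²−5²)/(2·7·5) = -0.5000; θ_2 = -119.9982° (elbow-down)
β = atan2(-6.2440,0.1200) = -88.8990°; ψ = atan2(-4.3302,4.5001) = -43.8975°
θ_1 = β − ψ = -45.0015°

-45.001 -119.998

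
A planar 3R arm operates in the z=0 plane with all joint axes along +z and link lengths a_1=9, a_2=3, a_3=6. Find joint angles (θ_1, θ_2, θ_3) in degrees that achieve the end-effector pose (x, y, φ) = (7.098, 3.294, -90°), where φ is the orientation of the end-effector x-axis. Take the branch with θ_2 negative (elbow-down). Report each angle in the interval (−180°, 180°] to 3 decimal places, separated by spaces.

wrist centre = target − a_3·(cos φ, sin φ) = (7.0980, 9.2940)
cos θ_2 = (136.7600−9²−3²)/(2·9·3) = 0.8659; θ_2 = -30.0113° (elbow-down)
β = atan2(9.2940,7.0980) = 52.6304°; ψ = atan2(-1.5005,11.5978) = -7.3719°
θ_1 = β − ψ = 60.0023°
θ_3 = φ − θ_1 − θ_2 = -119.9910° (wrapped to (-180°,180°])

60.002 -30.011 -119.991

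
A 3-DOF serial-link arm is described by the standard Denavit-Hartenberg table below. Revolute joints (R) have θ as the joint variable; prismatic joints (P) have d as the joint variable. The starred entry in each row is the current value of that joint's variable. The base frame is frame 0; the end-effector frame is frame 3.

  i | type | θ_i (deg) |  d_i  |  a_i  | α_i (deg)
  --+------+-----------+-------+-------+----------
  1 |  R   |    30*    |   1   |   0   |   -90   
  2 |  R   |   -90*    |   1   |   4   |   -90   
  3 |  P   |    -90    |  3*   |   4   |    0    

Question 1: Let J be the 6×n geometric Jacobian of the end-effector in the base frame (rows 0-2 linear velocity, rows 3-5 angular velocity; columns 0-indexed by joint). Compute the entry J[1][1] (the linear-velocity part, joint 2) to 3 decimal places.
2.000

axis z_1 = (-0.5000,0.8660,0.0000); lever o_n−o_1 = (0.0981,5.8301,4.0000)
cross product → J_v[:, 1] = (3.4641,2.0000,-3.0000)
J_ω[:, 1] = z_1
entry J[1][1] = 2.0000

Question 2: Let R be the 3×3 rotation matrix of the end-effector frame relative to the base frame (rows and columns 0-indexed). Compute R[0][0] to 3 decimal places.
End-effector x-axis (col 0 of R) = (-0.5000,0.8660,0.0000)
R[0][0] = -0.5000

-0.500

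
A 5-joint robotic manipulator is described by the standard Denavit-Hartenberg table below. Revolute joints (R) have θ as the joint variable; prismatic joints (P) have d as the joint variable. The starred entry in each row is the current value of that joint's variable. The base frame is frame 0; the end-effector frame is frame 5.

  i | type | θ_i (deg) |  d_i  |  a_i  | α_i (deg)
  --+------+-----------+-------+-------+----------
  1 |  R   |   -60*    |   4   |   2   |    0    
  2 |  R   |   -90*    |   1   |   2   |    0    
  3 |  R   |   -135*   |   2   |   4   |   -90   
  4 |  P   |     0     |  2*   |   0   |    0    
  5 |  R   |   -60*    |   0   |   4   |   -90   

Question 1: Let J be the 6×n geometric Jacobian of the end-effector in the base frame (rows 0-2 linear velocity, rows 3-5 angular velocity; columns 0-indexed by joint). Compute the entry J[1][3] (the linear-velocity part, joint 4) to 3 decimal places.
0.259

prismatic axis z_3 = (-0.9659,0.2588,0.0000)
J_v[:, 3] = z_3; J_ω[:, 3] = (0,0,0)
entry J[1][3] = 0.2588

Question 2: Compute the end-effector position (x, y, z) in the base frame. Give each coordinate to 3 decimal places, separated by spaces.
-1.111 3.581 10.464

after link 1: o_1 = (1.0000, -1.7321, 4.0000)
after link 2: o_2 = (-0.7321, -2.7321, 5.0000)
after link 3: o_3 = (0.3032, 1.1317, 7.0000)
after link 4: o_4 = (-1.6286, 1.6493, 7.0000)
after link 5: o_5 = (-1.1110, 3.5811, 10.4641)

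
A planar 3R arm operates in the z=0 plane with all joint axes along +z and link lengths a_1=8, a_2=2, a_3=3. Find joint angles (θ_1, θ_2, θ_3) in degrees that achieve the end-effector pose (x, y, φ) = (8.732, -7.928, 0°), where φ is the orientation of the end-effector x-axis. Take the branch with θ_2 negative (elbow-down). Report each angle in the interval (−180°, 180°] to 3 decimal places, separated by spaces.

wrist centre = target − a_3·(cos φ, sin φ) = (5.7320, -7.9280)
cos θ_2 = (95.7090−8²−2²)/(2·8·2) = 0.8659; θ_2 = -30.0136° (elbow-down)
β = atan2(-7.9280,5.7320) = -54.1328°; ψ = atan2(-1.0004,9.7318) = -5.8693°
θ_1 = β − ψ = -48.2635°
θ_3 = φ − θ_1 − θ_2 = 78.2771° (wrapped to (-180°,180°])

-48.264 -30.014 78.277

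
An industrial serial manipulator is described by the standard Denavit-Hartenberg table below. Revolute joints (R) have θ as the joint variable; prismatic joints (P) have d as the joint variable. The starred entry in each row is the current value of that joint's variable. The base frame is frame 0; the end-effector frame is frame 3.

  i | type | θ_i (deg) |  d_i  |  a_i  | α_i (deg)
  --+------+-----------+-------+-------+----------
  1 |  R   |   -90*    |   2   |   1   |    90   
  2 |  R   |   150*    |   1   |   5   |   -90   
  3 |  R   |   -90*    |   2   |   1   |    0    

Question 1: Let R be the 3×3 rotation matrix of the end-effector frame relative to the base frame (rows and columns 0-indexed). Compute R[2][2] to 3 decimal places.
End-effector z-axis (col 2 of R) = (-0.0000,0.5000,-0.8660)
R[2][2] = -0.8660

-0.866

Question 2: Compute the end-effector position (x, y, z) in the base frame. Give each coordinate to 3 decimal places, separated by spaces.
after link 1: o_1 = (0.0000, -1.0000, 2.0000)
after link 2: o_2 = (-1.0000, 3.3301, 4.5000)
after link 3: o_3 = (-2.0000, 4.3301, 2.7679)

-2.000 4.330 2.768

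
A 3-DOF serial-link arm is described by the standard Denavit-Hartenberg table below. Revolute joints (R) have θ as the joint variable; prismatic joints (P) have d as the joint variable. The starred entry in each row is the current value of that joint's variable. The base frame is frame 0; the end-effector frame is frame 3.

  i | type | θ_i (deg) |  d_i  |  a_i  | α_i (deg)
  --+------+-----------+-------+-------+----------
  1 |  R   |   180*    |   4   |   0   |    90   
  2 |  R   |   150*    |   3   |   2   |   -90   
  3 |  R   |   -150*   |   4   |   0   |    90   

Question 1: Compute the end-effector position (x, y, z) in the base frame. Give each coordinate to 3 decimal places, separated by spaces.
after link 1: o_1 = (0.0000, 0.0000, 4.0000)
after link 2: o_2 = (1.7321, 3.0000, 5.0000)
after link 3: o_3 = (3.7321, 3.0000, 1.5359)

3.732 3.000 1.536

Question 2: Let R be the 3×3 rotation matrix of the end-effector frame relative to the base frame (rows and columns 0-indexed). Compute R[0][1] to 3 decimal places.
0.500

End-effector y-axis (col 1 of R) = (0.5000,0.0000,-0.8660)
R[0][1] = 0.5000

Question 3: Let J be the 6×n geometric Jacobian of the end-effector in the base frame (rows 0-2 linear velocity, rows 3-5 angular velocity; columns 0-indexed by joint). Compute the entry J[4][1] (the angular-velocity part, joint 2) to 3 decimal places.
1.000

axis z_1 = (0.0000,1.0000,0.0000); lever o_n−o_1 = (3.7321,3.0000,-2.4641)
cross product → J_v[:, 1] = (-2.4641,0.0000,-3.7321)
J_ω[:, 1] = z_1
entry J[4][1] = 1.0000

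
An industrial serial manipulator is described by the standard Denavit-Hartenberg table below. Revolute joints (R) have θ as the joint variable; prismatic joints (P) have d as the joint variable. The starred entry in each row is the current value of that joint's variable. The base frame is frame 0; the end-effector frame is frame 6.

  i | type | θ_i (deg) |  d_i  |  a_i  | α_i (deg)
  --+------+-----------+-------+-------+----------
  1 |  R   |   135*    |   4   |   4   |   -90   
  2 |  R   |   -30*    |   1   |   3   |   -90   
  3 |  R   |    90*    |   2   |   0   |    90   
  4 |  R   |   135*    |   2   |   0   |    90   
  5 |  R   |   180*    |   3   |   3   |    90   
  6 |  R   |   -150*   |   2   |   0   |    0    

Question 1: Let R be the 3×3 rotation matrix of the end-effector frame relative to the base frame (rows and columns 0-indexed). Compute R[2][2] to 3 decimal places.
End-effector z-axis (col 2 of R) = (-0.6124,0.6124,0.5000)
R[2][2] = 0.5000

0.500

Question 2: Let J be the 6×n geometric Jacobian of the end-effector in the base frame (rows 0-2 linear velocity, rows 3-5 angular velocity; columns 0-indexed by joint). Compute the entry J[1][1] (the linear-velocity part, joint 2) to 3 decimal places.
axis z_1 = (-0.7071,-0.7071,0.0000); lever o_n−o_1 = (-2.7008,7.2866,1.7679)
cross product → J_v[:, 1] = (-1.2501,1.2501,-7.0622)
J_ω[:, 1] = z_1
entry J[1][1] = 1.2501

1.250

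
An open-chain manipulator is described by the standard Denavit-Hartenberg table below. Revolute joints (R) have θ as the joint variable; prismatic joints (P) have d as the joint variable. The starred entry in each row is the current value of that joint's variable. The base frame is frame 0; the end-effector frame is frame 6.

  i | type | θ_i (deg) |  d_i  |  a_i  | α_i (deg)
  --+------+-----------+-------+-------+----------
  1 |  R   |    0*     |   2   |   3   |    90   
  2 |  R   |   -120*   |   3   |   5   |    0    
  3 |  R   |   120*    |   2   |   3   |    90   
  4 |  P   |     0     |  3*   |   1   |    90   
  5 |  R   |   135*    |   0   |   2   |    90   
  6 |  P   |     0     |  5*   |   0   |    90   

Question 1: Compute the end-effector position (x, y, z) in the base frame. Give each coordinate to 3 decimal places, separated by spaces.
6.621 -5.000 -10.280

after link 1: o_1 = (3.0000, 0.0000, 2.0000)
after link 2: o_2 = (0.5000, -3.0000, -2.3301)
after link 3: o_3 = (3.5000, -5.0000, -2.3301)
after link 4: o_4 = (4.5000, -5.0000, -5.3301)
after link 5: o_5 = (3.0858, -5.0000, -6.7443)
after link 6: o_6 = (6.6213, -5.0000, -10.2799)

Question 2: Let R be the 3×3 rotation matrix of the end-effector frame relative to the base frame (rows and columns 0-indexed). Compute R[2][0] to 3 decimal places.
End-effector x-axis (col 0 of R) = (-0.7071,-0.0000,-0.7071)
R[2][0] = -0.7071

-0.707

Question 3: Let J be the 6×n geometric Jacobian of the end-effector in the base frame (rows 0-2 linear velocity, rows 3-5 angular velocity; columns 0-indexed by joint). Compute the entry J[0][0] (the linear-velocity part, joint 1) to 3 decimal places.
axis z_0 = ẑ; lever o_n−o_0 = (6.6213,-5.0000,-10.2799)
cross product → J_v[:, 0] = (5.0000,6.6213,-0.0000)
J_ω[:, 0] = z_0
entry J[0][0] = 5.0000

5.000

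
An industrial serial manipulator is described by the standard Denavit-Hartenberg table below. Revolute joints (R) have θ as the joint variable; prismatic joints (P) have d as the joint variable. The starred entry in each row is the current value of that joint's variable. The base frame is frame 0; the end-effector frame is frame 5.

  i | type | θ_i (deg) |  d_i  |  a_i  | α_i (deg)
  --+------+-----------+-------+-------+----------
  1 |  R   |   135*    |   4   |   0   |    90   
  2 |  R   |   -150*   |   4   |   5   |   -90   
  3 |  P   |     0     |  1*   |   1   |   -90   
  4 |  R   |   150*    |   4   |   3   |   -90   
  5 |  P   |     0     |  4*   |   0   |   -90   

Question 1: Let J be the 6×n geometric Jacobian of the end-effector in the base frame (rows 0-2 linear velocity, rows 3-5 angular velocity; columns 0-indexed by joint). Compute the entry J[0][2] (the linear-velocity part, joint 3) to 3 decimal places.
prismatic axis z_2 = (-0.3536,0.3536,-0.8660)
J_v[:, 2] = z_2; J_ω[:, 2] = (0,0,0)
entry J[0][2] = -0.3536

-0.354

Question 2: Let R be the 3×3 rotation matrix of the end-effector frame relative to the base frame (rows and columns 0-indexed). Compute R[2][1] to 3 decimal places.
End-effector y-axis (col 1 of R) = (0.6124,-0.6124,0.5000)
R[2][1] = 0.5000

0.500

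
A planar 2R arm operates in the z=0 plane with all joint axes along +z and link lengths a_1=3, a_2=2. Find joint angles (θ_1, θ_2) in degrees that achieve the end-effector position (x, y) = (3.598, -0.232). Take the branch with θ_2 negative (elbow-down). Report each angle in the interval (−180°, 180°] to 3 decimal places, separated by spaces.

30.002 -90.003

cos θ_2 = (12.9994−3²−2²)/(2·3·2) = -0.0000; θ_2 = -90.0027° (elbow-down)
β = atan2(-0.2320,3.5980) = -3.6893°; ψ = atan2(-2.0000,2.9999) = -33.6909°
θ_1 = β − ψ = 30.0016°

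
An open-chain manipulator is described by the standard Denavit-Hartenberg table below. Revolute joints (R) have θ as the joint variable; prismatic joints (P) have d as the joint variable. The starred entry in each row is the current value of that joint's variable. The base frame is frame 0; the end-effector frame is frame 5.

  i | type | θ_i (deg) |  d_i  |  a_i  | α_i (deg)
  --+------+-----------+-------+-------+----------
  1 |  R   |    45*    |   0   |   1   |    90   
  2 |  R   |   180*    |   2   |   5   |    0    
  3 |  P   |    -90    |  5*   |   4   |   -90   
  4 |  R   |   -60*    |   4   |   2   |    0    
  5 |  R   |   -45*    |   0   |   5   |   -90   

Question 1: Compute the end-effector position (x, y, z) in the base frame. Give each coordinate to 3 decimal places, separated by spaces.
3.933 -15.246 3.706

after link 1: o_1 = (0.7071, 0.7071, 0.0000)
after link 2: o_2 = (-1.4142, -4.2426, 0.0000)
after link 3: o_3 = (2.1213, -7.7782, 4.0000)
after link 4: o_4 = (0.5176, -11.8313, 5.0000)
after link 5: o_5 = (3.9327, -15.2464, 3.7059)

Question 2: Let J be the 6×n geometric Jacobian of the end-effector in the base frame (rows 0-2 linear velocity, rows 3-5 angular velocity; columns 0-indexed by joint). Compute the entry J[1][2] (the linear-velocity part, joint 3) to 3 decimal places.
-0.707

prismatic axis z_2 = (0.7071,-0.7071,0.0000)
J_v[:, 2] = z_2; J_ω[:, 2] = (0,0,0)
entry J[1][2] = -0.7071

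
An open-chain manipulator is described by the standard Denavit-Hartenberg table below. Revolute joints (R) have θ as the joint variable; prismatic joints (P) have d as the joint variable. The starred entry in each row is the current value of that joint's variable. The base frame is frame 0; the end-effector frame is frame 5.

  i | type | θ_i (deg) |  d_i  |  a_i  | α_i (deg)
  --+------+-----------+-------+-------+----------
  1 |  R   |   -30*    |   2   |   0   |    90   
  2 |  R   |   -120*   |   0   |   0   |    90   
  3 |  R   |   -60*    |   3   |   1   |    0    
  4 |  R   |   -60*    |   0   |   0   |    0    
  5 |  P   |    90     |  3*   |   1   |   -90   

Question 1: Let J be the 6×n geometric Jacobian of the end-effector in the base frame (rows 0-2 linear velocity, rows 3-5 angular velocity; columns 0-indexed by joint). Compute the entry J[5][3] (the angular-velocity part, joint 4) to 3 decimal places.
0.500

axis z_3 = (-0.7500,0.4330,0.5000); lever o_n−o_3 = (-2.3750,1.9486,0.7500)
cross product → J_v[:, 3] = (-0.6495,-0.6250,-0.4330)
J_ω[:, 3] = z_3
entry J[5][3] = 0.5000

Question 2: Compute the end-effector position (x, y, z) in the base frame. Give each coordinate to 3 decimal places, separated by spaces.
after link 1: o_1 = (0.0000, 0.0000, 2.0000)
after link 2: o_2 = (0.0000, 0.0000, 2.0000)
after link 3: o_3 = (-2.0335, 2.1740, 3.0670)
after link 4: o_4 = (-2.0335, 2.1740, 3.0670)
after link 5: o_5 = (-4.4085, 4.1226, 3.8170)

-4.408 4.123 3.817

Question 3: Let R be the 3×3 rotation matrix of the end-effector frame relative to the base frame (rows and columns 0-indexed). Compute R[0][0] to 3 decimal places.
-0.125

End-effector x-axis (col 0 of R) = (-0.1250,0.6495,-0.7500)
R[0][0] = -0.1250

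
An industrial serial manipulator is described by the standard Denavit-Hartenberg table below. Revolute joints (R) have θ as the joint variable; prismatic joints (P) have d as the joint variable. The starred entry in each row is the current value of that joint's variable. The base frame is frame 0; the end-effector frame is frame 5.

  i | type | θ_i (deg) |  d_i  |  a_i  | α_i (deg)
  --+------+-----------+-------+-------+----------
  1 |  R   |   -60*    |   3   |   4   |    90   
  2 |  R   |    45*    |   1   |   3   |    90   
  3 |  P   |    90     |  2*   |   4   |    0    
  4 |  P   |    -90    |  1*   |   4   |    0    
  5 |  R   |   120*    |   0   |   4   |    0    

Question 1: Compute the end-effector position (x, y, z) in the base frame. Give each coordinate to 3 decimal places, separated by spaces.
after link 1: o_1 = (2.0000, -3.4641, 3.0000)
after link 2: o_2 = (2.1946, -5.8012, 5.1213)
after link 3: o_3 = (-0.5624, -9.0260, 3.7071)
after link 4: o_4 = (1.2054, -12.0878, 5.8284)
after link 5: o_5 = (-2.5017, -12.5951, 4.4142)

-2.502 -12.595 4.414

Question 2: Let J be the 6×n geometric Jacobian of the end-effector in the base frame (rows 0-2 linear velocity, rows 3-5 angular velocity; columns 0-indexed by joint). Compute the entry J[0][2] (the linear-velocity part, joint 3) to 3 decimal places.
0.354

prismatic axis z_2 = (0.3536,-0.6124,-0.7071)
J_v[:, 2] = z_2; J_ω[:, 2] = (0,0,0)
entry J[0][2] = 0.3536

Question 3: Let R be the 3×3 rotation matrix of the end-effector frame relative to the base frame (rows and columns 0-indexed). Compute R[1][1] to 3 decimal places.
0.780

End-effector y-axis (col 1 of R) = (0.1268,0.7803,-0.6124)
R[1][1] = 0.7803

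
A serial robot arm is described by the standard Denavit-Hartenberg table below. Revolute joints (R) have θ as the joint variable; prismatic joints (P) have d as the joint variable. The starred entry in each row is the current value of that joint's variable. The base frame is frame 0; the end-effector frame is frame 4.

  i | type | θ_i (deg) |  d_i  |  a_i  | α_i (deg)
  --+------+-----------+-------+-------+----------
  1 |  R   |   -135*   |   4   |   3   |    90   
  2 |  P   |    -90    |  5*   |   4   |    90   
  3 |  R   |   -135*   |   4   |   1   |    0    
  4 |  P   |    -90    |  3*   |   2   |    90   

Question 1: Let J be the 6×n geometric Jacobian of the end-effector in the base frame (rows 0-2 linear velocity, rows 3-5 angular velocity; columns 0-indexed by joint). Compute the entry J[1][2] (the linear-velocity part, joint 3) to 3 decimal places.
axis z_2 = (0.7071,0.7071,-0.0000); lever o_n−o_2 = (4.4497,5.4497,2.1213)
cross product → J_v[:, 2] = (1.5000,-1.5000,0.7071)
J_ω[:, 2] = z_2
entry J[1][2] = -1.5000

-1.500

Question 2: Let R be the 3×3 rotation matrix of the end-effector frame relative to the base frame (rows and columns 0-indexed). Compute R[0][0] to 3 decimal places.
-0.500

End-effector x-axis (col 0 of R) = (-0.5000,0.5000,0.7071)
R[0][0] = -0.5000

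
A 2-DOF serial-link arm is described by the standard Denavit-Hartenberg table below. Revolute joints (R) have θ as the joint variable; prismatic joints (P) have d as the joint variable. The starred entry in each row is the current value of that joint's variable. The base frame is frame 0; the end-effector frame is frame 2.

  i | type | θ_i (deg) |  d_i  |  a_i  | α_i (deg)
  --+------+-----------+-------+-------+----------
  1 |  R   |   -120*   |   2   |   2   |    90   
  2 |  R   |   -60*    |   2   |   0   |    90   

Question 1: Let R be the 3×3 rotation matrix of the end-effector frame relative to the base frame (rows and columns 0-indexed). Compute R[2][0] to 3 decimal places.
-0.866

End-effector x-axis (col 0 of R) = (-0.2500,-0.4330,-0.8660)
R[2][0] = -0.8660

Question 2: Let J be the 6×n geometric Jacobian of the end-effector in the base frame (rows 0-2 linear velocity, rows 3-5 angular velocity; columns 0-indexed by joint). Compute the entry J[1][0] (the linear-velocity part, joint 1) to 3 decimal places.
-2.732

axis z_0 = ẑ; lever o_n−o_0 = (-2.7321,-0.7321,2.0000)
cross product → J_v[:, 0] = (0.7321,-2.7321,0.0000)
J_ω[:, 0] = z_0
entry J[1][0] = -2.7321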